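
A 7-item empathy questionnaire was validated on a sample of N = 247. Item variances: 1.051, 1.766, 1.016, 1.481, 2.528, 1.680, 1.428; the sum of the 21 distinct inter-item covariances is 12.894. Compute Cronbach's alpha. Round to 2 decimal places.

Σσᵢ² = 1.051 + 1.766 + 1.016 + 1.481 + 2.528 + 1.680 + 1.428 = 10.950
Sum of distinct covariances = 12.894
Var(T) = Σσᵢ² + 2·Σcov = 10.950 + 2 × 12.894 = 36.738
α = (7/6)·(1 − 10.950/36.738) = 0.82

α = 0.82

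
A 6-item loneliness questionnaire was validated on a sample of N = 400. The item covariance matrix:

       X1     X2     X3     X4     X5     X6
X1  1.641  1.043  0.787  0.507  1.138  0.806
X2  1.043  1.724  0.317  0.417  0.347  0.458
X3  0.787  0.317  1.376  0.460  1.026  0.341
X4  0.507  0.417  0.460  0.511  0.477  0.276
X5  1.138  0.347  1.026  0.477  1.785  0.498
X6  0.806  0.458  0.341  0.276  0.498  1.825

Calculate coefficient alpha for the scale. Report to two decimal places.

α = 0.80

sum of item variances = 1.641 + 1.724 + 1.376 + 0.511 + 1.785 + 1.825 = 8.862
Σ_{i<j} σ_ij = 8.898
Var(T) = 8.862 + 2 × 8.898 = 26.658
α = (k/(k−1))·(1 − sum of item variances/Var(T)) = (6/5)·(1 − 8.862/26.658) = 0.80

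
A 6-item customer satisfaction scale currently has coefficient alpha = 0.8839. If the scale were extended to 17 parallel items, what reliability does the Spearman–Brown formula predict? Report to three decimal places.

predicted reliability = 0.956

Length factor m = 17/6 = 2.8333
α' = m·α / (1 + (m−1)·α)
   = 17/6 × 0.8839 / (1 + (17/6 − 1) × 0.8839)
   = 2.5044 / 2.6205 = 0.956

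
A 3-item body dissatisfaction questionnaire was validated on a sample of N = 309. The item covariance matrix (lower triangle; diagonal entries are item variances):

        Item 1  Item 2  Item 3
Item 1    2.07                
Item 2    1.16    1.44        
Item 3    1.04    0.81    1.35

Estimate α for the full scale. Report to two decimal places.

Σσᵢ² = 2.07 + 1.44 + 1.35 = 4.86
Sum of off-diagonal covariances = 3.01
Var(T) = 4.86 + 2 × 3.01 = 10.88
α = (k/(k−1))·(1 − Σσᵢ²/Var(T)) = (3/2)·(1 − 4.86/10.88) = 0.83

α = 0.83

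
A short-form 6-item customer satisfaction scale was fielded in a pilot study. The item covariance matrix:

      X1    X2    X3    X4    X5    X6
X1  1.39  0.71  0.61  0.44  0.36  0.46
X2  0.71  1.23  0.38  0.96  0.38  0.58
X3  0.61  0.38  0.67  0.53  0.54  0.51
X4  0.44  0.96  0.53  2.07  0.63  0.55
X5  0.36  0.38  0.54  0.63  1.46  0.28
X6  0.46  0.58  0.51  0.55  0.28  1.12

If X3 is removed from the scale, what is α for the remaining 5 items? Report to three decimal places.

α = 0.744

Remaining items: X1, X2, X4, X5, X6 (k = 5).
ΣVar(i) = 1.39 + 1.23 + 2.07 + 1.46 + 1.12 = 7.27
σ²_total = 7.27 + 2 × 5.35 = 17.97
α (item deleted) = (5/4)·(1 − 7.27/17.97) = 0.744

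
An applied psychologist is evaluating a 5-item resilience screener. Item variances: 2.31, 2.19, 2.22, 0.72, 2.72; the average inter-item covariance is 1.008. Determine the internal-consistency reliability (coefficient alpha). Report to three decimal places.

α = 0.831

Σσ²ᵢ = 2.31 + 2.19 + 2.22 + 0.72 + 2.72 = 10.16
Sum of the 10 distinct covariances = 10 × 1.008 = 10.080
σ²_total = Σσ²ᵢ + 2·Σcov = 10.16 + 2 × 10.080 = 30.320
α = (5/4)·(1 − 10.16/30.320) = 0.831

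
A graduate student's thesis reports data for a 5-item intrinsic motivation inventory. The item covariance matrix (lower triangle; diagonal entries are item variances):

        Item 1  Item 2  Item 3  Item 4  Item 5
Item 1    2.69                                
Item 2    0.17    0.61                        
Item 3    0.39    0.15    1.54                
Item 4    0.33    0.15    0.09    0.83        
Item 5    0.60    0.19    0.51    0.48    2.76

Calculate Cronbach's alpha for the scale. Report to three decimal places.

ΣVar(i) = 2.69 + 0.61 + 1.54 + 0.83 + 2.76 = 8.43
Sum of off-diagonal covariances = 3.06
total variance = 8.43 + 2 × 3.06 = 14.55
α = (k/(k−1))·(1 − ΣVar(i)/total variance) = (5/4)·(1 − 8.43/14.55) = 0.526

Cronbach's alpha = 0.526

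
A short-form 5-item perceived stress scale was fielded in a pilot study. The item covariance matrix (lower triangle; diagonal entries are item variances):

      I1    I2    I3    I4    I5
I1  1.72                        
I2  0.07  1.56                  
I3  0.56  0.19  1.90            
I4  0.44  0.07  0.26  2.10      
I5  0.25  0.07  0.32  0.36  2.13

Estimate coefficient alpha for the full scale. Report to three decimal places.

Σσᵢ² = 1.72 + 1.56 + 1.90 + 2.10 + 2.13 = 9.41
Sum of the distinct covariances = 2.59
σ²_T = 9.41 + 2 × 2.59 = 14.59
α = (k/(k−1))·(1 − Σσᵢ²/σ²_T) = (5/4)·(1 − 9.41/14.59) = 0.444

coefficient alpha = 0.444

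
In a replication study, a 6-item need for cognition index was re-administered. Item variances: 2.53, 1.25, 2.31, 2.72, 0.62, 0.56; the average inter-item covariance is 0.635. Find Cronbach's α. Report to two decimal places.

Cronbach's α = 0.79

Σσᵢ² = 2.53 + 1.25 + 2.31 + 2.72 + 0.62 + 0.56 = 9.99
Sum of the 15 distinct covariances = 15 × 0.635 = 9.525
σ²_total = Σσᵢ² + 2·Σcov = 9.99 + 2 × 9.525 = 29.040
α = (6/5)·(1 − 9.99/29.040) = 0.79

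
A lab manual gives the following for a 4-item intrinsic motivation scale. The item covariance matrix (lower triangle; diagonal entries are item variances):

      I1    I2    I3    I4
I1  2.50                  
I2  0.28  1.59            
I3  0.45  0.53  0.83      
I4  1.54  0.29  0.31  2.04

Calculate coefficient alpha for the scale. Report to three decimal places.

sum of item variances = 2.50 + 1.59 + 0.83 + 2.04 = 6.96
Sum of the distinct covariances = 3.40
σ²_T = 6.96 + 2 × 3.40 = 13.76
α = (k/(k−1))·(1 − sum of item variances/σ²_T) = (4/3)·(1 − 6.96/13.76) = 0.659

coefficient alpha = 0.659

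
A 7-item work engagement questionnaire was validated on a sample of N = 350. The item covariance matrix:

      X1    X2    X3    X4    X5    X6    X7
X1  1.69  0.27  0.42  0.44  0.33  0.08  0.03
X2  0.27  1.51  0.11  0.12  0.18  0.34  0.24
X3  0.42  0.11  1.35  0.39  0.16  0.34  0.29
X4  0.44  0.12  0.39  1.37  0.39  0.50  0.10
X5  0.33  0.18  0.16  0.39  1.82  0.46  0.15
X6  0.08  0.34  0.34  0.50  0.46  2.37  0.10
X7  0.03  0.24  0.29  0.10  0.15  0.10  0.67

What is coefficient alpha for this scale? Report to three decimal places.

α = 0.586

Σσ²ᵢ = 1.69 + 1.51 + 1.35 + 1.37 + 1.82 + 2.37 + 0.67 = 10.78
Σ_{i<j} σ_ij = 5.44
total variance = 10.78 + 2 × 5.44 = 21.66
α = (k/(k−1))·(1 − Σσ²ᵢ/total variance) = (7/6)·(1 − 10.78/21.66) = 0.586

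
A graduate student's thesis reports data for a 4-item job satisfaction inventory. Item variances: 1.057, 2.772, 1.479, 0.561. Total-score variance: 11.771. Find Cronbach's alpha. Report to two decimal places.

Σσᵢ² = 1.057 + 2.772 + 1.479 + 0.561 = 5.869
α = (k/(k−1))·(1 − Σσᵢ²/Var(T)) = (4/3)·(1 − 5.869/11.771) = 0.67

Cronbach's alpha = 0.67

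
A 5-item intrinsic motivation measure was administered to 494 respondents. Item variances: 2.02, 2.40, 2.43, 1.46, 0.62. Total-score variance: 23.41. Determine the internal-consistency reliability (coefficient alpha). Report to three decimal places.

α = 0.773

sum of item variances = 2.02 + 2.40 + 2.43 + 1.46 + 0.62 = 8.93
α = (k/(k−1))·(1 − sum of item variances/total variance) = (5/4)·(1 − 8.93/23.41) = 0.773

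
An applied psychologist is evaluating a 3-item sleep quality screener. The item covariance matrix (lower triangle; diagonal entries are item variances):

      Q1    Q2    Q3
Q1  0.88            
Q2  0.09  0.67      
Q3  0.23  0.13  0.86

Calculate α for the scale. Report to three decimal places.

α = 0.408

sum of item variances = 0.88 + 0.67 + 0.86 = 2.41
Σ_{i<j} σ_ij = 0.45
total variance = 2.41 + 2 × 0.45 = 3.31
α = (k/(k−1))·(1 − sum of item variances/total variance) = (3/2)·(1 − 2.41/3.31) = 0.408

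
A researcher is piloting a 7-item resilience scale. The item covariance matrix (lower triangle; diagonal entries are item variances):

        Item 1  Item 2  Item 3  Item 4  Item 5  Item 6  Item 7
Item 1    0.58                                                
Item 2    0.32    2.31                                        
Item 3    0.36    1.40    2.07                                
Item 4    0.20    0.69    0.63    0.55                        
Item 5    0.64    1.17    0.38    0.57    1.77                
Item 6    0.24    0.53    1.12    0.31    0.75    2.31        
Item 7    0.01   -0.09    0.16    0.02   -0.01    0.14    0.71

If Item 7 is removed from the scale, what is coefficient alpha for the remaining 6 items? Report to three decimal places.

coefficient alpha = 0.792

Remaining items: Item 1, Item 2, Item 3, Item 4, Item 5, Item 6 (k = 6).
ΣVar(i) = 0.58 + 2.31 + 2.07 + 0.55 + 1.77 + 2.31 = 9.59
total variance = 9.59 + 2 × 9.31 = 28.21
α (item deleted) = (6/5)·(1 − 9.59/28.21) = 0.792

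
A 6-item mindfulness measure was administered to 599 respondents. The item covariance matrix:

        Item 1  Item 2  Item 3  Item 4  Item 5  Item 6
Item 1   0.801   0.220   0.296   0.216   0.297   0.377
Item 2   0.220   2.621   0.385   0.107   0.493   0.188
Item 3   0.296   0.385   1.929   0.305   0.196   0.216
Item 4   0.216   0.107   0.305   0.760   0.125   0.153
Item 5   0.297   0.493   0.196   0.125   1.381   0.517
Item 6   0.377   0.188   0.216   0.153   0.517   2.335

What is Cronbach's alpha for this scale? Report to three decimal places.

Σσ²ᵢ = 0.801 + 2.621 + 1.929 + 0.760 + 1.381 + 2.335 = 9.827
Sum of the distinct covariances = 4.091
Var(T) = 9.827 + 2 × 4.091 = 18.009
α = (k/(k−1))·(1 − Σσ²ᵢ/Var(T)) = (6/5)·(1 − 9.827/18.009) = 0.545

Cronbach's alpha = 0.545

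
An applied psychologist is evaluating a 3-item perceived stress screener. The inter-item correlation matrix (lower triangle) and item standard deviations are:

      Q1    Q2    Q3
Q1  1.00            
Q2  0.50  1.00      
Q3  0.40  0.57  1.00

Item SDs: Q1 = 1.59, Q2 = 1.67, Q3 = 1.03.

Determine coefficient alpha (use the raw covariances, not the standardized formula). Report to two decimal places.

Σσ²ᵢ = 1.59² + 1.67² + 1.03² = 6.3779
Covariances σ_ij = r_ij · s_i · s_j:
  σ(Q1,Q2) = 0.50 × 1.59 × 1.67 = 1.3276
  σ(Q1,Q3) = 0.40 × 1.59 × 1.03 = 0.6551
  σ(Q2,Q3) = 0.57 × 1.67 × 1.03 = 0.9805
σ²_T = Σσ²ᵢ + 2·Σσ_ij = 6.3779 + 2 × 2.9632 = 12.3043
α = (3/2)·(1 − 6.3779/12.3043) = 0.72

coefficient alpha = 0.72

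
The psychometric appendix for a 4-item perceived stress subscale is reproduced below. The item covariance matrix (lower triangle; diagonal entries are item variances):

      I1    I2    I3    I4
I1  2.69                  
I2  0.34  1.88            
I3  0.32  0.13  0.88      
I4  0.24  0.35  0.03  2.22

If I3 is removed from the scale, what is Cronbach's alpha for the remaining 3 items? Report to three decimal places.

Cronbach's alpha = 0.323

Remaining items: I1, I2, I4 (k = 3).
ΣVar(i) = 2.69 + 1.88 + 2.22 = 6.79
σ²_total = 6.79 + 2 × 0.93 = 8.65
α (item deleted) = (3/2)·(1 − 6.79/8.65) = 0.323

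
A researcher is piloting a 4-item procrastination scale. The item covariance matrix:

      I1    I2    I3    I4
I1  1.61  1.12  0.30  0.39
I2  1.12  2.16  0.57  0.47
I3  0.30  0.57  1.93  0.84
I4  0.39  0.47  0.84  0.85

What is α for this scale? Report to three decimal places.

α = 0.706

Σσ²ᵢ = 1.61 + 2.16 + 1.93 + 0.85 = 6.55
Σ_{i<j} σ_ij = 3.69
total variance = 6.55 + 2 × 3.69 = 13.93
α = (k/(k−1))·(1 − Σσ²ᵢ/total variance) = (4/3)·(1 − 6.55/13.93) = 0.706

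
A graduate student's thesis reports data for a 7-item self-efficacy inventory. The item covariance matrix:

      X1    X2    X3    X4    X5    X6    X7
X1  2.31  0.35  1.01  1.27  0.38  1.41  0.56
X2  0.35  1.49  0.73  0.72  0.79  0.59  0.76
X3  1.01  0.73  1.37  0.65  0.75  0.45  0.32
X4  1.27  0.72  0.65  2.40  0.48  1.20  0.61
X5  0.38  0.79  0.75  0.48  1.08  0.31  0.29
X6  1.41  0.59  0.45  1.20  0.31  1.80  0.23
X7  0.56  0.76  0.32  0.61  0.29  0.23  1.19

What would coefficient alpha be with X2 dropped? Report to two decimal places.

Remaining items: X1, X3, X4, X5, X6, X7 (k = 6).
Σσᵢ² = 2.31 + 1.37 + 2.40 + 1.08 + 1.80 + 1.19 = 10.15
σ²_total = 10.15 + 2 × 9.92 = 29.99
α (item deleted) = (6/5)·(1 − 10.15/29.99) = 0.79

α = 0.79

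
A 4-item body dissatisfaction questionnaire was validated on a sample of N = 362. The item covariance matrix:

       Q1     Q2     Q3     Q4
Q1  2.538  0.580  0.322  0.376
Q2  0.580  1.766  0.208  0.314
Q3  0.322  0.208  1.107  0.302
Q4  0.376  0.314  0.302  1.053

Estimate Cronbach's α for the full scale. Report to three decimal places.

Σσᵢ² = 2.538 + 1.766 + 1.107 + 1.053 = 6.464
Σ_{i<j} σ_ij = 2.102
total variance = 6.464 + 2 × 2.102 = 10.668
α = (k/(k−1))·(1 − Σσᵢ²/total variance) = (4/3)·(1 − 6.464/10.668) = 0.525

Cronbach's α = 0.525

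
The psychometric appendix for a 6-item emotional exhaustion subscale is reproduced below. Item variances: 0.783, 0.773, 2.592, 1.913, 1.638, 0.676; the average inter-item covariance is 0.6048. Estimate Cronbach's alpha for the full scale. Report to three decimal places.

α = 0.821

ΣVar(i) = 0.783 + 0.773 + 2.592 + 1.913 + 1.638 + 0.676 = 8.375
Sum of the 15 distinct covariances = 15 × 0.6048 = 9.0720
Var(T) = ΣVar(i) + 2·Σcov = 8.375 + 2 × 9.0720 = 26.5190
α = (6/5)·(1 − 8.375/26.5190) = 0.821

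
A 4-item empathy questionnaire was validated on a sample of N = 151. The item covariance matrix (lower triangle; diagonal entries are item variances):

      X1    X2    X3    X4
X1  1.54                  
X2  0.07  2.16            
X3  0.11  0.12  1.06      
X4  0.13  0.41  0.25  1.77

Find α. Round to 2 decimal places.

Σσᵢ² = 1.54 + 2.16 + 1.06 + 1.77 = 6.53
Σ_{i<j} σ_ij = 1.09
σ²_T = 6.53 + 2 × 1.09 = 8.71
α = (k/(k−1))·(1 − Σσᵢ²/σ²_T) = (4/3)·(1 − 6.53/8.71) = 0.33

α = 0.33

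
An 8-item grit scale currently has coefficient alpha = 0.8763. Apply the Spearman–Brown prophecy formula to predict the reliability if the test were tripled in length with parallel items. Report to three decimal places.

Length factor m = 3
α' = m·α / (1 + (m−1)·α)
   = 3 × 0.8763 / (1 + (3 − 1) × 0.8763)
   = 2.6289 / 2.7526 = 0.955

predicted reliability = 0.955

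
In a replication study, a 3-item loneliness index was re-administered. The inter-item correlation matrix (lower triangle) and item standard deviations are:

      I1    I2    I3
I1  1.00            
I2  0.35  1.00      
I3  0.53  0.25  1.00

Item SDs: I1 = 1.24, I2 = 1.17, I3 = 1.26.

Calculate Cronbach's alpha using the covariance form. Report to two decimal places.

Σσ²ᵢ = 1.24² + 1.17² + 1.26² = 4.4941
Covariances σ_ij = r_ij · s_i · s_j:
  σ(I1,I2) = 0.35 × 1.24 × 1.17 = 0.5078
  σ(I1,I3) = 0.53 × 1.24 × 1.26 = 0.8281
  σ(I2,I3) = 0.25 × 1.17 × 1.26 = 0.3685
σ²_T = Σσ²ᵢ + 2·Σσ_ij = 4.4941 + 2 × 1.7044 = 7.9029
α = (3/2)·(1 − 4.4941/7.9029) = 0.65

Cronbach's alpha = 0.65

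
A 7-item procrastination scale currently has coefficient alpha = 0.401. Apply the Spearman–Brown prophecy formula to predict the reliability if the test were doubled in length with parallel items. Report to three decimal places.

Length factor m = 2
α' = m·α / (1 + (m−1)·α)
   = 2 × 0.401 / (1 + (2 − 1) × 0.401)
   = 0.8020 / 1.4010 = 0.572

predicted reliability = 0.572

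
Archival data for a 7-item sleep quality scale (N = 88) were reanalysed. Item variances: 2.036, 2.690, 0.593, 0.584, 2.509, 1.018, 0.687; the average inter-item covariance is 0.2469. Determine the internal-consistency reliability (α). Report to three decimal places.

α = 0.591

Σσ²ᵢ = 2.036 + 2.690 + 0.593 + 0.584 + 2.509 + 1.018 + 0.687 = 10.117
Sum of the 21 distinct covariances = 21 × 0.2469 = 5.1849
Var(T) = Σσ²ᵢ + 2·Σcov = 10.117 + 2 × 5.1849 = 20.4868
α = (7/6)·(1 − 10.117/20.4868) = 0.591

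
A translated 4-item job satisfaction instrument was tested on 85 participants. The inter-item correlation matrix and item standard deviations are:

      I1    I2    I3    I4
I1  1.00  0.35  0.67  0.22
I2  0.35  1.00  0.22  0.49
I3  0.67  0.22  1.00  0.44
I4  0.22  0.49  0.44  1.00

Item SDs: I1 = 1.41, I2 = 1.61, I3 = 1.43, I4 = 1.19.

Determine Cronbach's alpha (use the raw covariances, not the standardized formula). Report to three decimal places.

Σσ²ᵢ = 1.41² + 1.61² + 1.43² + 1.19² = 8.0412
Covariances σ_ij = r_ij · s_i · s_j:
  σ(I1,I2) = 0.35 × 1.41 × 1.61 = 0.7945
  σ(I1,I3) = 0.67 × 1.41 × 1.43 = 1.3509
  σ(I1,I4) = 0.22 × 1.41 × 1.19 = 0.3691
  σ(I2,I3) = 0.22 × 1.61 × 1.43 = 0.5065
  σ(I2,I4) = 0.49 × 1.61 × 1.19 = 0.9388
  σ(I3,I4) = 0.44 × 1.43 × 1.19 = 0.7487
σ²_T = Σσ²ᵢ + 2·Σσ_ij = 8.0412 + 2 × 4.7085 = 17.4582
α = (4/3)·(1 − 8.0412/17.4582) = 0.719

Cronbach's alpha = 0.719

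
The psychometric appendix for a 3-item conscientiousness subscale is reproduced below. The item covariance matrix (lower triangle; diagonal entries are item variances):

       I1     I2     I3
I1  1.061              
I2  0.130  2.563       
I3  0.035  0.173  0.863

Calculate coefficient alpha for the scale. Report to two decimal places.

Σσᵢ² = 1.061 + 2.563 + 0.863 = 4.487
Sum of off-diagonal covariances = 0.338
total variance = 4.487 + 2 × 0.338 = 5.163
α = (k/(k−1))·(1 − Σσᵢ²/total variance) = (3/2)·(1 − 4.487/5.163) = 0.20

coefficient alpha = 0.20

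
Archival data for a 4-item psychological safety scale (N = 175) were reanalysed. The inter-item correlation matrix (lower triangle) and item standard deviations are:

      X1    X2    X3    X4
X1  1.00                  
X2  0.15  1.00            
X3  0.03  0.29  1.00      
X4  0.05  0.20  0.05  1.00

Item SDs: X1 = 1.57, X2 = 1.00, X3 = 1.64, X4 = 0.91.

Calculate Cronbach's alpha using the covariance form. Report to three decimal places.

Σσ²ᵢ = 1.57² + 1.00² + 1.64² + 0.91² = 6.9826
Covariances σ_ij = r_ij · s_i · s_j:
  σ(X1,X2) = 0.15 × 1.57 × 1.00 = 0.2355
  σ(X1,X3) = 0.03 × 1.57 × 1.64 = 0.0772
  σ(X1,X4) = 0.05 × 1.57 × 0.91 = 0.0714
  σ(X2,X3) = 0.29 × 1.00 × 1.64 = 0.4756
  σ(X2,X4) = 0.20 × 1.00 × 0.91 = 0.1820
  σ(X3,X4) = 0.05 × 1.64 × 0.91 = 0.0746
σ²_T = Σσ²ᵢ + 2·Σσ_ij = 6.9826 + 2 × 1.1163 = 9.2152
α = (4/3)·(1 − 6.9826/9.2152) = 0.323

α = 0.323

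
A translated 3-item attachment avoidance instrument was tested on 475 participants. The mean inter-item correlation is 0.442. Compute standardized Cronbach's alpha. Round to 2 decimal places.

α = 0.70

Standardized α = k·r̄ / (1 + (k−1)·r̄) = 3 × 0.442 / (1 + 2 × 0.442)
  = 1.3260 / 1.8840 = 0.70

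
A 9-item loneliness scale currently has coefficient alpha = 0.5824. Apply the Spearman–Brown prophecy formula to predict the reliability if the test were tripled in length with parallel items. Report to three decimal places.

predicted reliability = 0.807

Length factor m = 3
α' = m·α / (1 + (m−1)·α)
   = 3 × 0.5824 / (1 + (3 − 1) × 0.5824)
   = 1.7472 / 2.1648 = 0.807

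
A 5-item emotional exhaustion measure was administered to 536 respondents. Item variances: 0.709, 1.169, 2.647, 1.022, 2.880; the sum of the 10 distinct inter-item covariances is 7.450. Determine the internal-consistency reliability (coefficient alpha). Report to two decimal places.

Σσ²ᵢ = 0.709 + 1.169 + 2.647 + 1.022 + 2.880 = 8.427
Sum of distinct covariances = 7.450
σ²_T = Σσ²ᵢ + 2·Σcov = 8.427 + 2 × 7.450 = 23.327
α = (5/4)·(1 − 8.427/23.327) = 0.80

α = 0.80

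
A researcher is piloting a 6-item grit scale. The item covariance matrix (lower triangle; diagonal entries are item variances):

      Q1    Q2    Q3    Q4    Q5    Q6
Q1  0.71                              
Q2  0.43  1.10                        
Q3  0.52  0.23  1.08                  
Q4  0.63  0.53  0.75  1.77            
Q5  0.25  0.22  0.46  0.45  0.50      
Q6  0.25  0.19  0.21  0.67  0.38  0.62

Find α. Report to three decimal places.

ΣVar(i) = 0.71 + 1.10 + 1.08 + 1.77 + 0.50 + 0.62 = 5.78
Sum of the distinct covariances = 6.17
Var(T) = 5.78 + 2 × 6.17 = 18.12
α = (k/(k−1))·(1 − ΣVar(i)/Var(T)) = (6/5)·(1 − 5.78/18.12) = 0.817

α = 0.817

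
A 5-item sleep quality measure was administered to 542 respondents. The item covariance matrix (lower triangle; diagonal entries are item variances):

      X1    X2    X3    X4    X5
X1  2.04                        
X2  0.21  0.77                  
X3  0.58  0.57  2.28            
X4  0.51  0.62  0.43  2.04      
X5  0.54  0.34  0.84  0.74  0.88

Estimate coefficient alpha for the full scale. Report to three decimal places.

ΣVar(i) = 2.04 + 0.77 + 2.28 + 2.04 + 0.88 = 8.01
Sum of the distinct covariances = 5.38
Var(T) = 8.01 + 2 × 5.38 = 18.77
α = (k/(k−1))·(1 − ΣVar(i)/Var(T)) = (5/4)·(1 − 8.01/18.77) = 0.717

coefficient alpha = 0.717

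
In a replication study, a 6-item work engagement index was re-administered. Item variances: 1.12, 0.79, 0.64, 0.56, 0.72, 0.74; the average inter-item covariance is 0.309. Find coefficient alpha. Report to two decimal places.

coefficient alpha = 0.80

sum of item variances = 1.12 + 0.79 + 0.64 + 0.56 + 0.72 + 0.74 = 4.57
Sum of the 15 distinct covariances = 15 × 0.309 = 4.635
σ²_T = sum of item variances + 2·Σcov = 4.57 + 2 × 4.635 = 13.840
α = (6/5)·(1 − 4.57/13.840) = 0.80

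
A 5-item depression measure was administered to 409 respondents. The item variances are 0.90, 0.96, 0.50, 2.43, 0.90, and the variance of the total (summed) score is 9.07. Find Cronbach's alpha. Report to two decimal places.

sum of item variances = 0.90 + 0.96 + 0.50 + 2.43 + 0.90 = 5.69
α = (k/(k−1))·(1 − sum of item variances/total variance) = (5/4)·(1 − 5.69/9.07) = 0.47

Cronbach's alpha = 0.47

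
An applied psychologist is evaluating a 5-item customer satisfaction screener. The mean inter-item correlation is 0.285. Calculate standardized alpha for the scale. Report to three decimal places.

standardized alpha = 0.666

Standardized α = k·r̄ / (1 + (k−1)·r̄) = 5 × 0.285 / (1 + 4 × 0.285)
  = 1.4250 / 2.1400 = 0.666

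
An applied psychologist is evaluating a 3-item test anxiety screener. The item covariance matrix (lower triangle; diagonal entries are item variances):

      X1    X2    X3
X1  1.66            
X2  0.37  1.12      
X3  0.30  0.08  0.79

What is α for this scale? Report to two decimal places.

Σσᵢ² = 1.66 + 1.12 + 0.79 = 3.57
Sum of off-diagonal covariances = 0.75
total variance = 3.57 + 2 × 0.75 = 5.07
α = (k/(k−1))·(1 − Σσᵢ²/total variance) = (3/2)·(1 − 3.57/5.07) = 0.44

α = 0.44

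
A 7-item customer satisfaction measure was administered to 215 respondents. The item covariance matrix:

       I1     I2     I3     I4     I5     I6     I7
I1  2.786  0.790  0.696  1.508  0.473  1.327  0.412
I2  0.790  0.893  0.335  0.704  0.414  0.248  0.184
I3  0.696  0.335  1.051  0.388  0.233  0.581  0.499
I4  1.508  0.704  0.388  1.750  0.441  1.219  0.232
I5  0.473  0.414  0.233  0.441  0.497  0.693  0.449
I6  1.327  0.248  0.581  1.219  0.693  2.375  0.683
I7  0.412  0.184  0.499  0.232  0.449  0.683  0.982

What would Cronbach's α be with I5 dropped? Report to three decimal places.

Cronbach's α = 0.799

Remaining items: I1, I2, I3, I4, I6, I7 (k = 6).
sum of item variances = 2.786 + 0.893 + 1.051 + 1.750 + 2.375 + 0.982 = 9.837
σ²_T = 9.837 + 2 × 9.806 = 29.449
α (item deleted) = (6/5)·(1 − 9.837/29.449) = 0.799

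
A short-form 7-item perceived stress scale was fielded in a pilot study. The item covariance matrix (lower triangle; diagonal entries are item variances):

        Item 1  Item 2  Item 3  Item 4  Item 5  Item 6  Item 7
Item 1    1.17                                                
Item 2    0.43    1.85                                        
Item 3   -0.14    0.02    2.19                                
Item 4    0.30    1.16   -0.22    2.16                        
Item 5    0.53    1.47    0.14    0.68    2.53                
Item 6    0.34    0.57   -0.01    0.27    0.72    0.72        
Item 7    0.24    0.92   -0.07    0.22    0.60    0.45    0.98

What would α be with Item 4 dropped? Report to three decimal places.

α = 0.682

Remaining items: Item 1, Item 2, Item 3, Item 5, Item 6, Item 7 (k = 6).
sum of item variances = 1.17 + 1.85 + 2.19 + 2.53 + 0.72 + 0.98 = 9.44
total variance = 9.44 + 2 × 6.21 = 21.86
α (item deleted) = (6/5)·(1 − 9.44/21.86) = 0.682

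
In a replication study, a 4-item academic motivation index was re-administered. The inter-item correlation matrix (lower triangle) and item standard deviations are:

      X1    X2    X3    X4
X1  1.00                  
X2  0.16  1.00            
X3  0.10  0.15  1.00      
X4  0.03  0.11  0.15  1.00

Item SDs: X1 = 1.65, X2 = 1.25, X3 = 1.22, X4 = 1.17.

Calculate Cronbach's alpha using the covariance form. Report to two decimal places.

Σσ²ᵢ = 1.65² + 1.25² + 1.22² + 1.17² = 7.1423
Covariances σ_ij = r_ij · s_i · s_j:
  σ(X1,X2) = 0.16 × 1.65 × 1.25 = 0.3300
  σ(X1,X3) = 0.10 × 1.65 × 1.22 = 0.2013
  σ(X1,X4) = 0.03 × 1.65 × 1.17 = 0.0579
  σ(X2,X3) = 0.15 × 1.25 × 1.22 = 0.2288
  σ(X2,X4) = 0.11 × 1.25 × 1.17 = 0.1609
  σ(X3,X4) = 0.15 × 1.22 × 1.17 = 0.2141
σ²_T = Σσ²ᵢ + 2·Σσ_ij = 7.1423 + 2 × 1.1930 = 9.5283
α = (4/3)·(1 − 7.1423/9.5283) = 0.33

α = 0.33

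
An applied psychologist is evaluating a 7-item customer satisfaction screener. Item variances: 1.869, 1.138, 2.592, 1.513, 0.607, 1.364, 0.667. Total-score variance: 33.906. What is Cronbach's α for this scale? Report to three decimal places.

ΣVar(i) = 1.869 + 1.138 + 2.592 + 1.513 + 0.607 + 1.364 + 0.667 = 9.750
α = (k/(k−1))·(1 − ΣVar(i)/total variance) = (7/6)·(1 − 9.750/33.906) = 0.831

Cronbach's α = 0.831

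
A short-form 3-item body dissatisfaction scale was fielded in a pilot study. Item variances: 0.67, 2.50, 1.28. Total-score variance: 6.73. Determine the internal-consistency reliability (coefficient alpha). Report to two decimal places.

α = 0.51

Σσ²ᵢ = 0.67 + 2.50 + 1.28 = 4.45
α = (k/(k−1))·(1 − Σσ²ᵢ/Var(T)) = (3/2)·(1 − 4.45/6.73) = 0.51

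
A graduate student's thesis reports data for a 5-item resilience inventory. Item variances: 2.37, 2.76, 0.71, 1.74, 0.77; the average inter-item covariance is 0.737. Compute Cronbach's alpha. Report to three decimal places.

Σσᵢ² = 2.37 + 2.76 + 0.71 + 1.74 + 0.77 = 8.35
Sum of the 10 distinct covariances = 10 × 0.737 = 7.370
σ²_T = Σσᵢ² + 2·Σcov = 8.35 + 2 × 7.370 = 23.090
α = (5/4)·(1 − 8.35/23.090) = 0.798

Cronbach's alpha = 0.798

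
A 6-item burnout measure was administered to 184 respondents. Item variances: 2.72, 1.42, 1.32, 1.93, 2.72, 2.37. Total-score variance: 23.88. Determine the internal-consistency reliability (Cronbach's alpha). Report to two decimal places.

Cronbach's alpha = 0.57

Σσ²ᵢ = 2.72 + 1.42 + 1.32 + 1.93 + 2.72 + 2.37 = 12.48
α = (k/(k−1))·(1 − Σσ²ᵢ/σ²_T) = (6/5)·(1 − 12.48/23.88) = 0.57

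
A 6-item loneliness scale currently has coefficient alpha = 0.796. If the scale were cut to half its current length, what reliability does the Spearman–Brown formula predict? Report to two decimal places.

predicted reliability = 0.66

Length factor m = 1/2
α' = m·α / (1 − (1−m)·α)
   = 1/2 × 0.796 / (1 − (1 − 1/2) × 0.796)
   = 0.3980 / 0.6020 = 0.66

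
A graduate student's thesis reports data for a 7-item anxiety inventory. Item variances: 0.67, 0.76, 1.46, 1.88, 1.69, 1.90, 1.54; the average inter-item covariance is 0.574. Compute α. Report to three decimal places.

α = 0.827

ΣVar(i) = 0.67 + 0.76 + 1.46 + 1.88 + 1.69 + 1.90 + 1.54 = 9.90
Sum of the 21 distinct covariances = 21 × 0.574 = 12.054
σ²_total = ΣVar(i) + 2·Σcov = 9.90 + 2 × 12.054 = 34.008
α = (7/6)·(1 − 9.90/34.008) = 0.827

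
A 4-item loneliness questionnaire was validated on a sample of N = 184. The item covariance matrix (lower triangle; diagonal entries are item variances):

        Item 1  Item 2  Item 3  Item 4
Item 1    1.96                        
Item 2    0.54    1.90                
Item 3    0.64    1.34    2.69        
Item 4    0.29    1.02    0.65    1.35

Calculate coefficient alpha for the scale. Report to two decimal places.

α = 0.71

Σσ²ᵢ = 1.96 + 1.90 + 2.69 + 1.35 = 7.90
Sum of the distinct covariances = 4.48
total variance = 7.90 + 2 × 4.48 = 16.86
α = (k/(k−1))·(1 − Σσ²ᵢ/total variance) = (4/3)·(1 − 7.90/16.86) = 0.71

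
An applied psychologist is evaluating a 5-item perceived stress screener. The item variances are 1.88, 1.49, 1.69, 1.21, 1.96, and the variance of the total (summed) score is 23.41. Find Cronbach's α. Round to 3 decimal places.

Cronbach's α = 0.811

Σσᵢ² = 1.88 + 1.49 + 1.69 + 1.21 + 1.96 = 8.23
α = (k/(k−1))·(1 − Σσᵢ²/total variance) = (5/4)·(1 − 8.23/23.41) = 0.811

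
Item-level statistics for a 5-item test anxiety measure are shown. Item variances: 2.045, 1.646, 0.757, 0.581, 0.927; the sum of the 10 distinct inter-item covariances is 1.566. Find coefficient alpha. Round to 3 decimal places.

α = 0.431

Σσᵢ² = 2.045 + 1.646 + 0.757 + 0.581 + 0.927 = 5.956
Sum of distinct covariances = 1.566
σ²_total = Σσᵢ² + 2·Σcov = 5.956 + 2 × 1.566 = 9.088
α = (5/4)·(1 − 5.956/9.088) = 0.431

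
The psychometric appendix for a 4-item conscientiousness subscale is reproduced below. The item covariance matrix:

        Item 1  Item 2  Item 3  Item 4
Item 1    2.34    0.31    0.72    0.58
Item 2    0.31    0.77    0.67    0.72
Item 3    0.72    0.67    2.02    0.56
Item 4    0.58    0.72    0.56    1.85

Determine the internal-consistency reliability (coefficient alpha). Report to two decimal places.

ΣVar(i) = 2.34 + 0.77 + 2.02 + 1.85 = 6.98
Σ_{i<j} σ_ij = 3.56
σ²_total = 6.98 + 2 × 3.56 = 14.10
α = (k/(k−1))·(1 − ΣVar(i)/σ²_total) = (4/3)·(1 − 6.98/14.10) = 0.67

α = 0.67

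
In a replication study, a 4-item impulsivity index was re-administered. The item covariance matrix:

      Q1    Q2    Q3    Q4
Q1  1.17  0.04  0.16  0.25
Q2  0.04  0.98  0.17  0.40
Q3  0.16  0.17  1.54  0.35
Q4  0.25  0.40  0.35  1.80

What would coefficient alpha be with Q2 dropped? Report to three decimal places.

coefficient alpha = 0.378

Remaining items: Q1, Q3, Q4 (k = 3).
Σσ²ᵢ = 1.17 + 1.54 + 1.80 = 4.51
total variance = 4.51 + 2 × 0.76 = 6.03
α (item deleted) = (3/2)·(1 − 4.51/6.03) = 0.378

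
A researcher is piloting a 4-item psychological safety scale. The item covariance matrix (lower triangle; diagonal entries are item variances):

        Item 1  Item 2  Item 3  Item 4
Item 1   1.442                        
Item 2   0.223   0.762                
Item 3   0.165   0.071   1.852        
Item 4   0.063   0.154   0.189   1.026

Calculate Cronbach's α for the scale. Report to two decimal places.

α = 0.34

sum of item variances = 1.442 + 0.762 + 1.852 + 1.026 = 5.082
Sum of the distinct covariances = 0.865
σ²_T = 5.082 + 2 × 0.865 = 6.812
α = (k/(k−1))·(1 − sum of item variances/σ²_T) = (4/3)·(1 − 5.082/6.812) = 0.34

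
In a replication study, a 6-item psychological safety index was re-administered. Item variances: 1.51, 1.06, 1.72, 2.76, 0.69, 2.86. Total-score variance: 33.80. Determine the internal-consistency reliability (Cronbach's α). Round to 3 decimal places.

sum of item variances = 1.51 + 1.06 + 1.72 + 2.76 + 0.69 + 2.86 = 10.60
α = (k/(k−1))·(1 − sum of item variances/σ²_total) = (6/5)·(1 − 10.60/33.80) = 0.824

Cronbach's α = 0.824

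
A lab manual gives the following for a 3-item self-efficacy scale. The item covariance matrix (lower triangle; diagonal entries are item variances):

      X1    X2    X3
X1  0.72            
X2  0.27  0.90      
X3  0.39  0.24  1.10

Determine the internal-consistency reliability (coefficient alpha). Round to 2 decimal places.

Σσ²ᵢ = 0.72 + 0.90 + 1.10 = 2.72
Sum of the distinct covariances = 0.90
Var(T) = 2.72 + 2 × 0.90 = 4.52
α = (k/(k−1))·(1 − Σσ²ᵢ/Var(T)) = (3/2)·(1 − 2.72/4.52) = 0.60

coefficient alpha = 0.60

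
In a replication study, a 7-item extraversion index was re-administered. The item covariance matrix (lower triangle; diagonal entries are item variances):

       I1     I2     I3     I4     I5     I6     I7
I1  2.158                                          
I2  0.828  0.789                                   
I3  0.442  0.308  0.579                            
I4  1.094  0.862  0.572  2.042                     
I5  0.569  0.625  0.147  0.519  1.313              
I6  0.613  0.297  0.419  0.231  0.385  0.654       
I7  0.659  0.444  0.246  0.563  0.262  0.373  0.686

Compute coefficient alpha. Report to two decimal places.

sum of item variances = 2.158 + 0.789 + 0.579 + 2.042 + 1.313 + 0.654 + 0.686 = 8.221
Sum of off-diagonal covariances = 10.458
total variance = 8.221 + 2 × 10.458 = 29.137
α = (k/(k−1))·(1 − sum of item variances/total variance) = (7/6)·(1 − 8.221/29.137) = 0.84

α = 0.84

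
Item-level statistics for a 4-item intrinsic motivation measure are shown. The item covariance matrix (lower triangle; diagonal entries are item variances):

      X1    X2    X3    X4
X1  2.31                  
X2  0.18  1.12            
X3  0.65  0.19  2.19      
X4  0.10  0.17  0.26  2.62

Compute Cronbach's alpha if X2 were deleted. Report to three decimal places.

Remaining items: X1, X3, X4 (k = 3).
Σσ²ᵢ = 2.31 + 2.19 + 2.62 = 7.12
σ²_T = 7.12 + 2 × 1.01 = 9.14
α (item deleted) = (3/2)·(1 − 7.12/9.14) = 0.332

Cronbach's alpha = 0.332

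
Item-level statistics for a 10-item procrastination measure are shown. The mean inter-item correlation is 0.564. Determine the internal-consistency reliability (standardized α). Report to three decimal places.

Standardized α = k·r̄ / (1 + (k−1)·r̄) = 10 × 0.564 / (1 + 9 × 0.564)
  = 5.6400 / 6.0760 = 0.928

standardized α = 0.928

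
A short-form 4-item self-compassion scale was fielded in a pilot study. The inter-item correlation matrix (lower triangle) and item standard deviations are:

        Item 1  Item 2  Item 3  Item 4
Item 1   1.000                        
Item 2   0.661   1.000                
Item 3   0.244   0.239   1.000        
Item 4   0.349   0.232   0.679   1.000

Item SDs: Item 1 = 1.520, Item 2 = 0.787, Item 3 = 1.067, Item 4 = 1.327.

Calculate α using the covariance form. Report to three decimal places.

Σσ²ᵢ = 1.520² + 0.787² + 1.067² + 1.327² = 5.8292
Covariances σ_ij = r_ij · s_i · s_j:
  σ(Item 1,Item 2) = 0.661 × 1.520 × 0.787 = 0.7907
  σ(Item 1,Item 3) = 0.244 × 1.520 × 1.067 = 0.3957
  σ(Item 1,Item 4) = 0.349 × 1.520 × 1.327 = 0.7039
  σ(Item 2,Item 3) = 0.239 × 0.787 × 1.067 = 0.2007
  σ(Item 2,Item 4) = 0.232 × 0.787 × 1.327 = 0.2423
  σ(Item 3,Item 4) = 0.679 × 1.067 × 1.327 = 0.9614
σ²_T = Σσ²ᵢ + 2·Σσ_ij = 5.8292 + 2 × 3.2947 = 12.4186
α = (4/3)·(1 − 5.8292/12.4186) = 0.707

α = 0.707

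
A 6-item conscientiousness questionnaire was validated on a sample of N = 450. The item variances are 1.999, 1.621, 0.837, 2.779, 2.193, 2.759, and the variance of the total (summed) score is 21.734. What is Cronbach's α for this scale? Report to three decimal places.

ΣVar(i) = 1.999 + 1.621 + 0.837 + 2.779 + 2.193 + 2.759 = 12.188
α = (k/(k−1))·(1 − ΣVar(i)/total variance) = (6/5)·(1 − 12.188/21.734) = 0.527

α = 0.527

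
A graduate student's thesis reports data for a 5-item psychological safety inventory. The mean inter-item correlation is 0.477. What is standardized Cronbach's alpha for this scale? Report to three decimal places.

Standardized α = k·r̄ / (1 + (k−1)·r̄) = 5 × 0.477 / (1 + 4 × 0.477)
  = 2.3850 / 2.9080 = 0.820

standardized Cronbach's alpha = 0.820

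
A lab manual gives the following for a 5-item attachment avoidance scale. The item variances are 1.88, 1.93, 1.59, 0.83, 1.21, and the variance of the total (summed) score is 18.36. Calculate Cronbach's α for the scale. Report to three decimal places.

α = 0.743

ΣVar(i) = 1.88 + 1.93 + 1.59 + 0.83 + 1.21 = 7.44
α = (k/(k−1))·(1 − ΣVar(i)/σ²_total) = (5/4)·(1 − 7.44/18.36) = 0.743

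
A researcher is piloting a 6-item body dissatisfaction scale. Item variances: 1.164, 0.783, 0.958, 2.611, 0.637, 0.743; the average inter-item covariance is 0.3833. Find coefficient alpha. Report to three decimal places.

coefficient alpha = 0.750

Σσᵢ² = 1.164 + 0.783 + 0.958 + 2.611 + 0.637 + 0.743 = 6.896
Sum of the 15 distinct covariances = 15 × 0.3833 = 5.7495
Var(T) = Σσᵢ² + 2·Σcov = 6.896 + 2 × 5.7495 = 18.3950
α = (6/5)·(1 − 6.896/18.3950) = 0.750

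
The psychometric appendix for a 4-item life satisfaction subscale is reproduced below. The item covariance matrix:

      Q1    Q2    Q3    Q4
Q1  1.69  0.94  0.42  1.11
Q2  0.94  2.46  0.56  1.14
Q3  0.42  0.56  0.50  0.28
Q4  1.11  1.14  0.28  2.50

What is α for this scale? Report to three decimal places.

α = 0.739

sum of item variances = 1.69 + 2.46 + 0.50 + 2.50 = 7.15
Σ_{i<j} σ_ij = 4.45
σ²_total = 7.15 + 2 × 4.45 = 16.05
α = (k/(k−1))·(1 − sum of item variances/σ²_total) = (4/3)·(1 − 7.15/16.05) = 0.739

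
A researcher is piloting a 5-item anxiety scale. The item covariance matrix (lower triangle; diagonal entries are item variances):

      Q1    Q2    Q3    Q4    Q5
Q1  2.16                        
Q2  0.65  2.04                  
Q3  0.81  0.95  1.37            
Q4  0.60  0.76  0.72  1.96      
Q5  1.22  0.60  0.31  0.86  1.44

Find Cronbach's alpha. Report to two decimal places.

Σσᵢ² = 2.16 + 2.04 + 1.37 + 1.96 + 1.44 = 8.97
Sum of the distinct covariances = 7.48
σ²_total = 8.97 + 2 × 7.48 = 23.93
α = (k/(k−1))·(1 − Σσᵢ²/σ²_total) = (5/4)·(1 − 8.97/23.93) = 0.78

Cronbach's alpha = 0.78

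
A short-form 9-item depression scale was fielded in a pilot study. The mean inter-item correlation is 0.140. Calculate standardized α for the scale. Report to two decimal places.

standardized α = 0.59

Standardized α = k·r̄ / (1 + (k−1)·r̄) = 9 × 0.140 / (1 + 8 × 0.140)
  = 1.2600 / 2.1200 = 0.59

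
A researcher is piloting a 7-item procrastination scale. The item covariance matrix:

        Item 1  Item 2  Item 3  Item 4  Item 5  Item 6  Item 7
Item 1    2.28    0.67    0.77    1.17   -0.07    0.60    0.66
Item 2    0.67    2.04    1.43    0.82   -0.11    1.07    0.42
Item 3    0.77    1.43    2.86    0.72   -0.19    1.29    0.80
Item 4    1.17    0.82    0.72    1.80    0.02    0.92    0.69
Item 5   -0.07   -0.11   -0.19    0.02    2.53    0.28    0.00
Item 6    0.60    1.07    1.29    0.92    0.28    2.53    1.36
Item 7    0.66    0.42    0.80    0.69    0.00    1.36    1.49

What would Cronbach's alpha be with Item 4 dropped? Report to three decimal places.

Remaining items: Item 1, Item 2, Item 3, Item 5, Item 6, Item 7 (k = 6).
Σσ²ᵢ = 2.28 + 2.04 + 2.86 + 2.53 + 2.53 + 1.49 = 13.73
σ²_T = 13.73 + 2 × 8.98 = 31.69
α (item deleted) = (6/5)·(1 − 13.73/31.69) = 0.680

α = 0.680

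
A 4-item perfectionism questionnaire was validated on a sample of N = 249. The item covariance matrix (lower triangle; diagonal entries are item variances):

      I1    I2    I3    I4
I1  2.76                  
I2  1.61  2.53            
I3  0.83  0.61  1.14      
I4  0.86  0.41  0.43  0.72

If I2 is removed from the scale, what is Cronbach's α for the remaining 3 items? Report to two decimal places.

Cronbach's α = 0.72

Remaining items: I1, I3, I4 (k = 3).
sum of item variances = 2.76 + 1.14 + 0.72 = 4.62
Var(T) = 4.62 + 2 × 2.12 = 8.86
α (item deleted) = (3/2)·(1 − 4.62/8.86) = 0.72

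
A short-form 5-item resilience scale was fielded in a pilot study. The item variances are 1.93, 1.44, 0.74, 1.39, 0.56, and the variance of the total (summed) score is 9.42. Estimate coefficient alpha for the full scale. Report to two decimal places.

ΣVar(i) = 1.93 + 1.44 + 0.74 + 1.39 + 0.56 = 6.06
α = (k/(k−1))·(1 − ΣVar(i)/σ²_total) = (5/4)·(1 − 6.06/9.42) = 0.45

α = 0.45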